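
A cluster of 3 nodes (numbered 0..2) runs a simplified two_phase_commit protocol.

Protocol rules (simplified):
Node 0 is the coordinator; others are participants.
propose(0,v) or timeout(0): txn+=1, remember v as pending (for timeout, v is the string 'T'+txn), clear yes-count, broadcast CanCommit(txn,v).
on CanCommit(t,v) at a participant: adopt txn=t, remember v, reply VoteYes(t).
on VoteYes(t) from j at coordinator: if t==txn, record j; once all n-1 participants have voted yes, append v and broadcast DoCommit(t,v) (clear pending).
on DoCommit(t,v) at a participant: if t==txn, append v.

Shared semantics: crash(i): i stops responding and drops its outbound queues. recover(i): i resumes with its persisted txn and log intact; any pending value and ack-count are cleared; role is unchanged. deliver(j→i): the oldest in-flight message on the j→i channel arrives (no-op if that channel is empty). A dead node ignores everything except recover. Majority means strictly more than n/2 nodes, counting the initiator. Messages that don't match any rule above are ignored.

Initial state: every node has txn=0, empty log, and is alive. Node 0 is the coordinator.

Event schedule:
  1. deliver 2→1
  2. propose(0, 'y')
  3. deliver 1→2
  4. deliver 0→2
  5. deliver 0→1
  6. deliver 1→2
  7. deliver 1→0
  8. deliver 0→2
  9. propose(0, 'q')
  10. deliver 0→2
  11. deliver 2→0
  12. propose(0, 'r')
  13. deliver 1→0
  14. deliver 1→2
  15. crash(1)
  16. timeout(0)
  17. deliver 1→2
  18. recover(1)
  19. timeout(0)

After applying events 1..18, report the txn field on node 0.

after 1 — deliver 2→1: ·
after 2 — propose(0,'y'): n0:coor/t1/[-]
after 3 — deliver 1→2: ·
after 4 — deliver 0→2: n2:part/t1/[-]
after 5 — deliver 0→1: n1:part/t1/[-]
after 6 — deliver 1→2: ·
after 7 — deliver 1→0: ·
after 8 — deliver 0→2: ·
after 9 — propose(0,'q'): n0:coor/t2/[-]
after 10 — deliver 0→2: n2:part/t2/[-]
after 11 — deliver 2→0: ·
after 12 — propose(0,'r'): n0:coor/t3/[-]
after 13 — deliver 1→0: ·
after 14 — deliver 1→2: ·
after 15 — crash(1): n1:✗part/t1/[-]
after 16 — timeout(0): n0:coor/t4/[-]
after 17 — deliver 1→2: ·
after 18 — recover(1): n1:part/t1/[-]

4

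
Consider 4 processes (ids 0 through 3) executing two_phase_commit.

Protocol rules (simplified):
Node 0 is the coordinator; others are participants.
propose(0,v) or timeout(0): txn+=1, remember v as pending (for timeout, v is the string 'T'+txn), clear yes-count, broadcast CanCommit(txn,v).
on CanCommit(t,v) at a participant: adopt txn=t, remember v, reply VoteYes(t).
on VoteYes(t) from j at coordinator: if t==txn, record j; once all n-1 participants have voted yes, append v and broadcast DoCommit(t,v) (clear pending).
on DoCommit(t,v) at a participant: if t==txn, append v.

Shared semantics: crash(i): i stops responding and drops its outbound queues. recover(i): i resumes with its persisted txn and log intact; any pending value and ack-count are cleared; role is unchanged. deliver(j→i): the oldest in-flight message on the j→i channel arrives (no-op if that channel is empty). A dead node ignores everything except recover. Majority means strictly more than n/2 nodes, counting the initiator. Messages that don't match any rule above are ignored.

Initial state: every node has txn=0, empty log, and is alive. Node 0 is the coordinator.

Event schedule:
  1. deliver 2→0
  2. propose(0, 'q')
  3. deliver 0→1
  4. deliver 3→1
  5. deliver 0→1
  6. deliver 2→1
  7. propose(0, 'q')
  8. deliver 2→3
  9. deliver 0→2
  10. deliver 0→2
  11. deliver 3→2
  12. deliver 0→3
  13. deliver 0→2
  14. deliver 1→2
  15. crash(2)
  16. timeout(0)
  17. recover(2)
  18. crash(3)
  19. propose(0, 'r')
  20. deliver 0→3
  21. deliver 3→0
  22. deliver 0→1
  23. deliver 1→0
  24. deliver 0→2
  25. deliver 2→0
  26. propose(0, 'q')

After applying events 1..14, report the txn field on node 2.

step 1 deliver 2→0: —
step 2 propose(0,'q'): 0={coor,t=1,log=-}
step 3 deliver 0→1: 1={part,t=1,log=-}
step 4 deliver 3→1: —
step 5 deliver 0→1: —
step 6 deliver 2→1: —
step 7 propose(0,'q'): 0={coor,t=2,log=-}
step 8 deliver 2→3: —
step 9 deliver 0→2: 2={part,t=1,log=-}
step 10 deliver 0→2: 2={part,t=2,log=-}
step 11 deliver 3→2: —
step 12 deliver 0→3: 3={part,t=1,log=-}
step 13 deliver 0→2: —
step 14 deliver 1→2: —

2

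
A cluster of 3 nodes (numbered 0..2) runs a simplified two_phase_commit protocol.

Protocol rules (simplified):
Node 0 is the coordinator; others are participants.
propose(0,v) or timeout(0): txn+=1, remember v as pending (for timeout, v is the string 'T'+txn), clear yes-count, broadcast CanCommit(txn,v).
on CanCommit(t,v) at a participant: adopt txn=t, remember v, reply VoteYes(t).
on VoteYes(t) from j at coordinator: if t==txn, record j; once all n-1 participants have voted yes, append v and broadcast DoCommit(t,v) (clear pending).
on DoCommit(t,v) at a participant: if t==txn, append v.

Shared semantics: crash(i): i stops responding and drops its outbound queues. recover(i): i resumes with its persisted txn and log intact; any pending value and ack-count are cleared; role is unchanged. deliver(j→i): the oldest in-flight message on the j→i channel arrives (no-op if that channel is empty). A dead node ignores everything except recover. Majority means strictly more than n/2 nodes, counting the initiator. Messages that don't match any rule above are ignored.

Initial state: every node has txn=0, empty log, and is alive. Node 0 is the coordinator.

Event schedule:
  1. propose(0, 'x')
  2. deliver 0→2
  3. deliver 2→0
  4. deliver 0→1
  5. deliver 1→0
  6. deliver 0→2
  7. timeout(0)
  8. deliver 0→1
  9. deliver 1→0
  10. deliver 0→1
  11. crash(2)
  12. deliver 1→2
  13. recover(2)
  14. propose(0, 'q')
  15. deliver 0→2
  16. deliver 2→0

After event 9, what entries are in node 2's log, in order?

1. propose(0,'x'):  <0:coor t1 ->
2. deliver 0→2:  <2:part t1 ->
3. deliver 2→0:  nop
4. deliver 0→1:  <1:part t1 ->
5. deliver 1→0:  <0:coor t1 x>
6. deliver 0→2:  <2:part t1 x>
7. timeout(0):  <0:coor t2 x>
8. deliver 0→1:  <1:part t1 x>
9. deliver 1→0:  nop

x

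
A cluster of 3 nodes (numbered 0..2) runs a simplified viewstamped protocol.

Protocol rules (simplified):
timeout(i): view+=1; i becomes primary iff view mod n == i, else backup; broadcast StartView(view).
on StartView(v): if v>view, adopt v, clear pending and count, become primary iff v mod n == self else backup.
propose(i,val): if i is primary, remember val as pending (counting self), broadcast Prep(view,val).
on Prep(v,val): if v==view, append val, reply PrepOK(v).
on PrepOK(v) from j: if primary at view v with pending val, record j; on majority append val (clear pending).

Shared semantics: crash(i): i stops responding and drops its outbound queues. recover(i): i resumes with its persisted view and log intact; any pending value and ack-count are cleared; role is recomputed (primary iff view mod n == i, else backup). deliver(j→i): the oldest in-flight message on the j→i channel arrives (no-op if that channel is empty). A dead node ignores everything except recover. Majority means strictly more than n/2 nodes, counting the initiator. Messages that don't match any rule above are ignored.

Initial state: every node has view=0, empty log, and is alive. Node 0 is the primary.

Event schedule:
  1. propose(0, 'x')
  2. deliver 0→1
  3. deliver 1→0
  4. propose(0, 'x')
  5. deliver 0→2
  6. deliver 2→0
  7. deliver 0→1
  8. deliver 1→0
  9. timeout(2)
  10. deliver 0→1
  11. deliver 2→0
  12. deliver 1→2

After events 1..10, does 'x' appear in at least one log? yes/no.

after 1 — propose(0,'x'): ·
after 2 — deliver 0→1: n1:back/v0/[x]
after 3 — deliver 1→0: n0:prim/v0/[x]
after 4 — propose(0,'x'): ·
after 5 — deliver 0→2: n2:back/v0/[x]
after 6 — deliver 2→0: n0:prim/v0/[x,x]
after 7 — deliver 0→1: n1:back/v0/[x,x]
after 8 — deliver 1→0: ·
after 9 — timeout(2): n2:back/v1/[x]
after 10 — deliver 0→1: ·

yes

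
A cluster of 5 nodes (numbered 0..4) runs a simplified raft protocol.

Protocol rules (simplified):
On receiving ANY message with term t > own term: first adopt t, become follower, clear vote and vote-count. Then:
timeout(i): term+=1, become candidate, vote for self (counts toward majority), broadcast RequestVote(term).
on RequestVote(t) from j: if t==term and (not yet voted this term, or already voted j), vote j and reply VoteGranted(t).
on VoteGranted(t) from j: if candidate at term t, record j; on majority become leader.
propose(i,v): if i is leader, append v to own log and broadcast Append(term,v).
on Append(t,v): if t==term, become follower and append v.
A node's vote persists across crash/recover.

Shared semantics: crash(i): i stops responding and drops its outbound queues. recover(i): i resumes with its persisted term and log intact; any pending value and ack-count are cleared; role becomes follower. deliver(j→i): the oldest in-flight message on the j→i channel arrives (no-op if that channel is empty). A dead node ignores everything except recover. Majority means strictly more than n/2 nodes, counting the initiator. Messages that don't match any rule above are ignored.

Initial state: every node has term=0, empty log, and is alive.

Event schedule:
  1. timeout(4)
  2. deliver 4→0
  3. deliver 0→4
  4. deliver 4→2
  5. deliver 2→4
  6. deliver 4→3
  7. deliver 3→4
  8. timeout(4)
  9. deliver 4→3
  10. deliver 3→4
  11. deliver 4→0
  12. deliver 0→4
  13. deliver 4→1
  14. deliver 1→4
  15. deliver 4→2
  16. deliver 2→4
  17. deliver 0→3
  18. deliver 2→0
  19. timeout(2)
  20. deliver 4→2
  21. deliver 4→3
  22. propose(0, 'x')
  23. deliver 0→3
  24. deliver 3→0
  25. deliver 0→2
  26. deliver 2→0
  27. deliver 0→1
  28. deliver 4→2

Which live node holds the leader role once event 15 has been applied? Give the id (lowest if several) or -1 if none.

after 1 — timeout(4): n4:cand/t1/[-]
after 2 — deliver 4→0: n0:foll/t1/[-]
after 3 — deliver 0→4: ·
after 4 — deliver 4→2: n2:foll/t1/[-]
after 5 — deliver 2→4: n4:lead/t1/[-]
after 6 — deliver 4→3: n3:foll/t1/[-]
after 7 — deliver 3→4: ·
after 8 — timeout(4): n4:cand/t2/[-]
after 9 — deliver 4→3: n3:foll/t2/[-]
after 10 — deliver 3→4: ·
after 11 — deliver 4→0: n0:foll/t2/[-]
after 12 — deliver 0→4: n4:lead/t2/[-]
after 13 — deliver 4→1: n1:foll/t1/[-]
after 14 — deliver 1→4: ·
after 15 — deliver 4→2: n2:foll/t2/[-]

4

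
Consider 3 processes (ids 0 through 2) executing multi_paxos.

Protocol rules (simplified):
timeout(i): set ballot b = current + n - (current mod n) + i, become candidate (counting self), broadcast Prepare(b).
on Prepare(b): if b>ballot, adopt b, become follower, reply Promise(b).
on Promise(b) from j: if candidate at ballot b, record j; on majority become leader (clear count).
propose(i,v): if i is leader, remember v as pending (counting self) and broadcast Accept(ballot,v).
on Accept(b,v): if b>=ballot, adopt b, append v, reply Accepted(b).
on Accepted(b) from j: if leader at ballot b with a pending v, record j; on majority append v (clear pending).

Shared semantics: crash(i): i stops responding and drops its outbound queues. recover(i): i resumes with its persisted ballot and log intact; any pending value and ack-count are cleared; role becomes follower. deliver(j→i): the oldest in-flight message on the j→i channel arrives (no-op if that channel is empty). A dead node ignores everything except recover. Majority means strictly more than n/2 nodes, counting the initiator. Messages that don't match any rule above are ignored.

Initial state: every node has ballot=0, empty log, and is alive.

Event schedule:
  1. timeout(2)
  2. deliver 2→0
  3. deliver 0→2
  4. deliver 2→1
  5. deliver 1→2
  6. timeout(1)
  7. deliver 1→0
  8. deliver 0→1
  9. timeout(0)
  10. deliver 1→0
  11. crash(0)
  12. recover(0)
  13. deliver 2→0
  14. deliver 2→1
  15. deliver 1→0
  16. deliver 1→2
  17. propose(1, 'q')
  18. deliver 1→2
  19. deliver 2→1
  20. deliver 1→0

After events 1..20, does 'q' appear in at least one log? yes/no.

after 1 — timeout(2): n2:cand/b5/[-]
after 2 — deliver 2→0: n0:foll/b5/[-]
after 3 — deliver 0→2: n2:lead/b5/[-]
after 4 — deliver 2→1: n1:foll/b5/[-]
after 5 — deliver 1→2: ·
after 6 — timeout(1): n1:cand/b7/[-]
after 7 — deliver 1→0: n0:foll/b7/[-]
after 8 — deliver 0→1: n1:lead/b7/[-]
after 9 — timeout(0): n0:cand/b9/[-]
after 10 — deliver 1→0: ·
after 11 — crash(0): n0:✗cand/b9/[-]
after 12 — recover(0): n0:foll/b9/[-]
after 13 — deliver 2→0: ·
after 14 — deliver 2→1: ·
after 15 — deliver 1→0: ·
after 16 — deliver 1→2: n2:foll/b7/[-]
after 17 — propose(1,'q'): ·
after 18 — deliver 1→2: n2:foll/b7/[q]
after 19 — deliver 2→1: ·
after 20 — deliver 1→0: ·

yes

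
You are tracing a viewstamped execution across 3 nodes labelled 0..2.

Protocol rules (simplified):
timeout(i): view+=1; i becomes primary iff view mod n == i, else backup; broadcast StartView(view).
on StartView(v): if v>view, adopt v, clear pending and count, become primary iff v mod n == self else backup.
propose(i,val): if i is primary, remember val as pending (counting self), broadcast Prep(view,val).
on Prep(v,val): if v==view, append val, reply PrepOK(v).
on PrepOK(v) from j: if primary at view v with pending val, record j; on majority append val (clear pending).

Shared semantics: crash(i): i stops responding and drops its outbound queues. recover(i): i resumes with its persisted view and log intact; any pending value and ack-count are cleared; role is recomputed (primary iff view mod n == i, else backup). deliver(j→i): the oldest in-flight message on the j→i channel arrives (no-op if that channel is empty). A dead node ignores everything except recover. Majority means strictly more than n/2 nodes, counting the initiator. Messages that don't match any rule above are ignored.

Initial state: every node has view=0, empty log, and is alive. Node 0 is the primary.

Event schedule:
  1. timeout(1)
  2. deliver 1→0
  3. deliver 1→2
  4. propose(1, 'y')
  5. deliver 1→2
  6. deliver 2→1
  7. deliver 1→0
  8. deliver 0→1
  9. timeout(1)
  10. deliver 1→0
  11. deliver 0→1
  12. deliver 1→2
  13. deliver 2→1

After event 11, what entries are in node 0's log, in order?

e1 timeout(1): 1[prim,v=1,-]
e2 deliver 1→0: 0[back,v=1,-]
e3 deliver 1→2: 2[back,v=1,-]
e4 propose(1,'y'): ·
e5 deliver 1→2: 2[back,v=1,y]
e6 deliver 2→1: 1[prim,v=1,y]
e7 deliver 1→0: 0[back,v=1,y]
e8 deliver 0→1: ·
e9 timeout(1): 1[back,v=2,y]
e10 deliver 1→0: 0[back,v=2,y]
e11 deliver 0→1: ·

y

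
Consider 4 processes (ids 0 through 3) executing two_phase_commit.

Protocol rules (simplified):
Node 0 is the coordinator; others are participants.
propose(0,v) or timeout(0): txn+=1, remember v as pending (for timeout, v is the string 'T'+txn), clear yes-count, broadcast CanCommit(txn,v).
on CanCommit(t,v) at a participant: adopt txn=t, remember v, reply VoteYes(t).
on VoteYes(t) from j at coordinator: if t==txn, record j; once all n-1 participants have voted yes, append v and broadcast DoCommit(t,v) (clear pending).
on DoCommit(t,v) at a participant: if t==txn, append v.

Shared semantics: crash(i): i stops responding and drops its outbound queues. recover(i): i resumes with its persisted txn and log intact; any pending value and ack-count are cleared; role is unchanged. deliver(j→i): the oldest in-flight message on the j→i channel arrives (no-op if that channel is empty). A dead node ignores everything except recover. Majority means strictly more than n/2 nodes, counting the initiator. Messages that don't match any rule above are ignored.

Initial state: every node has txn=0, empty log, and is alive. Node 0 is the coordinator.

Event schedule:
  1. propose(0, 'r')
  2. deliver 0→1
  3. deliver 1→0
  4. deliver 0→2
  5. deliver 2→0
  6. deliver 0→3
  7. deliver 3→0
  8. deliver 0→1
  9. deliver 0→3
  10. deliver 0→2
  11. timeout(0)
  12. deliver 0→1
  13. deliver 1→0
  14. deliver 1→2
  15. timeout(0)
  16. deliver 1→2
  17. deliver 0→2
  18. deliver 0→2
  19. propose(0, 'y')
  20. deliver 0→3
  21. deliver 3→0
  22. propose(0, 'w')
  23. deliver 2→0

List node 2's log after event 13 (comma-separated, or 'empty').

after 1 — propose(0,'r'): n0:coor/t1/[-]
after 2 — deliver 0→1: n1:part/t1/[-]
after 3 — deliver 1→0: ·
after 4 — deliver 0→2: n2:part/t1/[-]
after 5 — deliver 2→0: ·
after 6 — deliver 0→3: n3:part/t1/[-]
after 7 — deliver 3→0: n0:coor/t1/[r]
after 8 — deliver 0→1: n1:part/t1/[r]
after 9 — deliver 0→3: n3:part/t1/[r]
after 10 — deliver 0→2: n2:part/t1/[r]
after 11 — timeout(0): n0:coor/t2/[r]
after 12 — deliver 0→1: n1:part/t2/[r]
after 13 — deliver 1→0: ·

r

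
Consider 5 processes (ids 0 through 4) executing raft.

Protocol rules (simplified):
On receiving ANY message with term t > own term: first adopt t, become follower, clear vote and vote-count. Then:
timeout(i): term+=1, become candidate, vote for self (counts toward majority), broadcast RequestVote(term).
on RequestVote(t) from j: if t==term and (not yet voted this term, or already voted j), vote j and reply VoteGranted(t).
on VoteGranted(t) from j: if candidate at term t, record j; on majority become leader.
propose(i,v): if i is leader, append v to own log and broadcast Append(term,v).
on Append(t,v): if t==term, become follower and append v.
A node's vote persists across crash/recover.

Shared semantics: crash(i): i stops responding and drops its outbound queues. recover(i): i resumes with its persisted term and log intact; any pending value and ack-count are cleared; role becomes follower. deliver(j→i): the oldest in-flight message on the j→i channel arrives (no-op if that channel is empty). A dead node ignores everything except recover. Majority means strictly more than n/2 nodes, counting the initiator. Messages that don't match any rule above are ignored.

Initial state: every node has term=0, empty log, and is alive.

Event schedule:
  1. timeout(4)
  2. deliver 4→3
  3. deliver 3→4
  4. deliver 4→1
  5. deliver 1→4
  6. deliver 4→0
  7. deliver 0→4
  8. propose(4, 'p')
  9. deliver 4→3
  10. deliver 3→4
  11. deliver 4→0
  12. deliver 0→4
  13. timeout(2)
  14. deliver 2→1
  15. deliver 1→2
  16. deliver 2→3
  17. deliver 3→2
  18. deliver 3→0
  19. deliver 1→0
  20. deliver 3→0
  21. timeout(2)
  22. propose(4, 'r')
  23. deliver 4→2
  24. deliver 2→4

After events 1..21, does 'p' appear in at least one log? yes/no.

step 1 timeout(4): 4={cand,t=1,log=-}
step 2 deliver 4→3: 3={foll,t=1,log=-}
step 3 deliver 3→4: —
step 4 deliver 4→1: 1={foll,t=1,log=-}
step 5 deliver 1→4: 4={lead,t=1,log=-}
step 6 deliver 4→0: 0={foll,t=1,log=-}
step 7 deliver 0→4: —
step 8 propose(4,'p'): 4={lead,t=1,log=p}
step 9 deliver 4→3: 3={foll,t=1,log=p}
step 10 deliver 3→4: —
step 11 deliver 4→0: 0={foll,t=1,log=p}
step 12 deliver 0→4: —
step 13 timeout(2): 2={cand,t=1,log=-}
step 14 deliver 2→1: —
step 15 deliver 1→2: —
step 16 deliver 2→3: —
step 17 deliver 3→2: —
step 18 deliver 3→0: —
step 19 deliver 1→0: —
step 20 deliver 3→0: —
step 21 timeout(2): 2={cand,t=2,log=-}

yes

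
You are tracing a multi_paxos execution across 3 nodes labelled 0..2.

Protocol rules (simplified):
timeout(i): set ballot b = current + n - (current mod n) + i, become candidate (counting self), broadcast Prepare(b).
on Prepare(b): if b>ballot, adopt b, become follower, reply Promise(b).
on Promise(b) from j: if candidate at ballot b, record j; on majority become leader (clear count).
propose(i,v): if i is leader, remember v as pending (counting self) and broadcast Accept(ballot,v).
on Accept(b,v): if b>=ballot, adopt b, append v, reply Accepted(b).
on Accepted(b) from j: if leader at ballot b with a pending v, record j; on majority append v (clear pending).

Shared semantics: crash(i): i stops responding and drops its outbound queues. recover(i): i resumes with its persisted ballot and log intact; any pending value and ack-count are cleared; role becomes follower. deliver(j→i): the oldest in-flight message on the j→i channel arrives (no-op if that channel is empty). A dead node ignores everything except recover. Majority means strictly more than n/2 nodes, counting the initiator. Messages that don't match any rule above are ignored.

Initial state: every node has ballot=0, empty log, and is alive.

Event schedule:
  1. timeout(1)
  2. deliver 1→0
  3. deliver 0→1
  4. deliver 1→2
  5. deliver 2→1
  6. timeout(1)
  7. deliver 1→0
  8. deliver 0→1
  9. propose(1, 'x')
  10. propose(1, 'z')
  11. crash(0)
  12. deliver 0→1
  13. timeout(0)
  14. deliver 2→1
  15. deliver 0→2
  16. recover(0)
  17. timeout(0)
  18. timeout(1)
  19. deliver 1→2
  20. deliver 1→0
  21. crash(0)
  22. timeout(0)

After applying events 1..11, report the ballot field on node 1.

7

step 1 timeout(1): 1={cand,b=4,log=-}
step 2 deliver 1→0: 0={foll,b=4,log=-}
step 3 deliver 0→1: 1={lead,b=4,log=-}
step 4 deliver 1→2: 2={foll,b=4,log=-}
step 5 deliver 2→1: —
step 6 timeout(1): 1={cand,b=7,log=-}
step 7 deliver 1→0: 0={foll,b=7,log=-}
step 8 deliver 0→1: 1={lead,b=7,log=-}
step 9 propose(1,'x'): —
step 10 propose(1,'z'): —
step 11 crash(0): 0={✗foll,b=7,log=-}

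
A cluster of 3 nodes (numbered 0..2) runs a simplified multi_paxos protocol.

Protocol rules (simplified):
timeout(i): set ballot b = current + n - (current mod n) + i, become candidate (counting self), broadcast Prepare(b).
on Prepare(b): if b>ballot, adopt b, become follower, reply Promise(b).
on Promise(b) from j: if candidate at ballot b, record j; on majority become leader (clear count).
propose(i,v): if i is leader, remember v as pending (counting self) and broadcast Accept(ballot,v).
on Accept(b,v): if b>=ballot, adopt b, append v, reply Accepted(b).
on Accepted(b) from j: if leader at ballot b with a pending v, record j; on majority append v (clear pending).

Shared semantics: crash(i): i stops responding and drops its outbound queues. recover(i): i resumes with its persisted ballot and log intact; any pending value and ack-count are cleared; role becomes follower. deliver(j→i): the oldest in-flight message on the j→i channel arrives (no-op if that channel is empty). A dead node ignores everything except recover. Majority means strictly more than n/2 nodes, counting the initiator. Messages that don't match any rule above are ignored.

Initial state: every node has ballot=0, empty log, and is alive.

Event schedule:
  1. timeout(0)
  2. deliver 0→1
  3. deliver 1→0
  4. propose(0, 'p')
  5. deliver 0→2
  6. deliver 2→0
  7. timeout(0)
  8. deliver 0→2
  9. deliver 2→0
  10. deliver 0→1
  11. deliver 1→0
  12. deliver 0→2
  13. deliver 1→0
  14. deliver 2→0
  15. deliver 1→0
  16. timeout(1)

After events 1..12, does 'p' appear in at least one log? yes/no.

step 1 timeout(0): 0={cand,b=3,log=-}
step 2 deliver 0→1: 1={foll,b=3,log=-}
step 3 deliver 1→0: 0={lead,b=3,log=-}
step 4 propose(0,'p'): —
step 5 deliver 0→2: 2={foll,b=3,log=-}
step 6 deliver 2→0: —
step 7 timeout(0): 0={cand,b=6,log=-}
step 8 deliver 0→2: 2={foll,b=3,log=p}
step 9 deliver 2→0: —
step 10 deliver 0→1: 1={foll,b=3,log=p}
step 11 deliver 1→0: —
step 12 deliver 0→2: 2={foll,b=6,log=p}

yes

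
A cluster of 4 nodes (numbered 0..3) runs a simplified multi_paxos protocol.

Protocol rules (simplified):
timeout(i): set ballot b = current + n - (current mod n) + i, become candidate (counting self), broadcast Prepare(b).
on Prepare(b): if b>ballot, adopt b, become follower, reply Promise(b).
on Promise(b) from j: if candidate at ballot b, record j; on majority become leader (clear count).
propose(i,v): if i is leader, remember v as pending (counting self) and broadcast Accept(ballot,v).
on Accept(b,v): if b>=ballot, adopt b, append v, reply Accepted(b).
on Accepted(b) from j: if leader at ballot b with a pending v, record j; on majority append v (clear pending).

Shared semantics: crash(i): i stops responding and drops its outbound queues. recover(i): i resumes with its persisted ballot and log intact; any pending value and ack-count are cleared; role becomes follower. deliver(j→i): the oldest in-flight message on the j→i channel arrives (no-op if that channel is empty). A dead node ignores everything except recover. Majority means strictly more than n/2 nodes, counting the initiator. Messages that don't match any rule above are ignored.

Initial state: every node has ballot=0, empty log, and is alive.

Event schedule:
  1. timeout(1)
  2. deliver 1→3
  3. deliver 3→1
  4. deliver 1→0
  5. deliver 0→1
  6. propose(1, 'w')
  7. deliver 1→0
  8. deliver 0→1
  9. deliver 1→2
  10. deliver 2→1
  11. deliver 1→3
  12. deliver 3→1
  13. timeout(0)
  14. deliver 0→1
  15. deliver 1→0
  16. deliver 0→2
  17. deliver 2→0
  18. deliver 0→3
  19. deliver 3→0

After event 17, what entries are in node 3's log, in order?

1. timeout(1):  <1:cand b5 ->
2. deliver 1→3:  <3:foll b5 ->
3. deliver 3→1:  nop
4. deliver 1→0:  <0:foll b5 ->
5. deliver 0→1:  <1:lead b5 ->
6. propose(1,'w'):  nop
7. deliver 1→0:  <0:foll b5 w>
8. deliver 0→1:  nop
9. deliver 1→2:  <2:foll b5 ->
10. deliver 2→1:  nop
11. deliver 1→3:  <3:foll b5 w>
12. deliver 3→1:  <1:lead b5 w>
13. timeout(0):  <0:cand b8 w>
14. deliver 0→1:  <1:foll b8 w>
15. deliver 1→0:  nop
16. deliver 0→2:  <2:foll b8 ->
17. deliver 2→0:  <0:lead b8 w>

w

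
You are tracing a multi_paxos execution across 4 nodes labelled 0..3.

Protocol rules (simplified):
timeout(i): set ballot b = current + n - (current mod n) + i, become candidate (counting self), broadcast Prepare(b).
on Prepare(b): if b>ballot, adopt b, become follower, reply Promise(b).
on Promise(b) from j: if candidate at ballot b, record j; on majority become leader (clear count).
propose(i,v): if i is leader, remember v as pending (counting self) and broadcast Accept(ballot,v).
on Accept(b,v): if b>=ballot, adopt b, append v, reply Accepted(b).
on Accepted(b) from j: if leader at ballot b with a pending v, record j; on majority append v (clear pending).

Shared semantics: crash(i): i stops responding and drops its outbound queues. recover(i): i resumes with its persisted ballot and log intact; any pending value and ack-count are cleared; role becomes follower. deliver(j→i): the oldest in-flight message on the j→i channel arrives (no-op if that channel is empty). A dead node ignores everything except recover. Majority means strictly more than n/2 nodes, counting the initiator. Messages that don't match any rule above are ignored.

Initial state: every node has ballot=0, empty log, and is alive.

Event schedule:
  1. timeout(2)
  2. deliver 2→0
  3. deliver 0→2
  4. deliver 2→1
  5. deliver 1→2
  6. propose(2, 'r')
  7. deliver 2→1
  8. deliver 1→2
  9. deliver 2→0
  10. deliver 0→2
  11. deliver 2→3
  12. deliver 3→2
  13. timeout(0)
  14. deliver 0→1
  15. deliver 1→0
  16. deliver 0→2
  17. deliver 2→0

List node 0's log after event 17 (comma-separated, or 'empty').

r

[1] timeout(2) → N2(cand b6 [-])
[2] deliver 2→0 → N0(foll b6 [-])
[3] deliver 0→2 → ∅
[4] deliver 2→1 → N1(foll b6 [-])
[5] deliver 1→2 → N2(lead b6 [-])
[6] propose(2,'r') → ∅
[7] deliver 2→1 → N1(foll b6 [r])
[8] deliver 1→2 → ∅
[9] deliver 2→0 → N0(foll b6 [r])
[10] deliver 0→2 → N2(lead b6 [r])
[11] deliver 2→3 → N3(foll b6 [-])
[12] deliver 3→2 → ∅
[13] timeout(0) → N0(cand b8 [r])
[14] deliver 0→1 → N1(foll b8 [r])
[15] deliver 1→0 → ∅
[16] deliver 0→2 → N2(foll b8 [r])
[17] deliver 2→0 → N0(lead b8 [r])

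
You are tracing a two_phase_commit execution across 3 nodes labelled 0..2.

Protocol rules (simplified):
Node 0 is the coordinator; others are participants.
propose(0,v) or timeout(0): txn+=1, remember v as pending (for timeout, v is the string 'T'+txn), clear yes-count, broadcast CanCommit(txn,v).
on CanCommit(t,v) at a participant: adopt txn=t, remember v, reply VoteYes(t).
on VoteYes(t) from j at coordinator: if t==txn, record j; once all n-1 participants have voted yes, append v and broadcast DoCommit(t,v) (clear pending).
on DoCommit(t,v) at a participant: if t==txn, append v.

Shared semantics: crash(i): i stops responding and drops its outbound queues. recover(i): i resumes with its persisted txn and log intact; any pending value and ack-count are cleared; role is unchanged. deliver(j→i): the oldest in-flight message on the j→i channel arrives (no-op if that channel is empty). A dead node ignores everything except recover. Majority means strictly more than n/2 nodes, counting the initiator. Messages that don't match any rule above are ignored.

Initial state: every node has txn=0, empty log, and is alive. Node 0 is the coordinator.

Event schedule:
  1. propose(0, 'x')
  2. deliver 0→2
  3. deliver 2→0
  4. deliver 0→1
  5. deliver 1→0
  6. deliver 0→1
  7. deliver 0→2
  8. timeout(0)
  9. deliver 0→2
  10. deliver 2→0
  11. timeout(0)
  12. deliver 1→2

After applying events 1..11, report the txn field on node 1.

1

e1 propose(0,'x'): 0[coor,t=1,-]
e2 deliver 0→2: 2[part,t=1,-]
e3 deliver 2→0: ·
e4 deliver 0→1: 1[part,t=1,-]
e5 deliver 1→0: 0[coor,t=1,x]
e6 deliver 0→1: 1[part,t=1,x]
e7 deliver 0→2: 2[part,t=1,x]
e8 timeout(0): 0[coor,t=2,x]
e9 deliver 0→2: 2[part,t=2,x]
e10 deliver 2→0: ·
e11 timeout(0): 0[coor,t=3,x]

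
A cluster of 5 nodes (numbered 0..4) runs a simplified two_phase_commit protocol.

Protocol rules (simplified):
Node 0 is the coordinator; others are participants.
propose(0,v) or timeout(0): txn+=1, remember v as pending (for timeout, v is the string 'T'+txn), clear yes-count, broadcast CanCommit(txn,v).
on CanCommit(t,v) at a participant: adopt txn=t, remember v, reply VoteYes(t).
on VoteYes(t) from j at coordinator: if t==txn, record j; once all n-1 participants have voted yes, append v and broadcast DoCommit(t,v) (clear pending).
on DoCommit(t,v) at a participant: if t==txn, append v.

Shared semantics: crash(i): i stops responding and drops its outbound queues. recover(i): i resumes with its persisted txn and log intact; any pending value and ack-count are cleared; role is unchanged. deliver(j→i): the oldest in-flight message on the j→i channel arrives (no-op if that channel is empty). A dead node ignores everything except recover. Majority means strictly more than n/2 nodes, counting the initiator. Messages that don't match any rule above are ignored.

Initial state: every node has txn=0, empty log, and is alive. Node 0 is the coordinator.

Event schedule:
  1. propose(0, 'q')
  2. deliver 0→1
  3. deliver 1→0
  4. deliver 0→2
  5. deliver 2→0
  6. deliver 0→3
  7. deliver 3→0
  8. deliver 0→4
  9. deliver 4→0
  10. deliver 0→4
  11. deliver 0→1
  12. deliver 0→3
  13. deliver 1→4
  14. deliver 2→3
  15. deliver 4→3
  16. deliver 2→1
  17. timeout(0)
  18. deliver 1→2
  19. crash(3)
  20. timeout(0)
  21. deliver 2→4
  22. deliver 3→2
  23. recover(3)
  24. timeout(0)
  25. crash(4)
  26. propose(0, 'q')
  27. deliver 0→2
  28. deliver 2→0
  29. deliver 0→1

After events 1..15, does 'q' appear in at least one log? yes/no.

yes

[1] propose(0,'q') → N0(coor t1 [-])
[2] deliver 0→1 → N1(part t1 [-])
[3] deliver 1→0 → ∅
[4] deliver 0→2 → N2(part t1 [-])
[5] deliver 2→0 → ∅
[6] deliver 0→3 → N3(part t1 [-])
[7] deliver 3→0 → ∅
[8] deliver 0→4 → N4(part t1 [-])
[9] deliver 4→0 → N0(coor t1 [q])
[10] deliver 0→4 → N4(part t1 [q])
[11] deliver 0→1 → N1(part t1 [q])
[12] deliver 0→3 → N3(part t1 [q])
[13] deliver 1→4 → ∅
[14] deliver 2→3 → ∅
[15] deliver 4→3 → ∅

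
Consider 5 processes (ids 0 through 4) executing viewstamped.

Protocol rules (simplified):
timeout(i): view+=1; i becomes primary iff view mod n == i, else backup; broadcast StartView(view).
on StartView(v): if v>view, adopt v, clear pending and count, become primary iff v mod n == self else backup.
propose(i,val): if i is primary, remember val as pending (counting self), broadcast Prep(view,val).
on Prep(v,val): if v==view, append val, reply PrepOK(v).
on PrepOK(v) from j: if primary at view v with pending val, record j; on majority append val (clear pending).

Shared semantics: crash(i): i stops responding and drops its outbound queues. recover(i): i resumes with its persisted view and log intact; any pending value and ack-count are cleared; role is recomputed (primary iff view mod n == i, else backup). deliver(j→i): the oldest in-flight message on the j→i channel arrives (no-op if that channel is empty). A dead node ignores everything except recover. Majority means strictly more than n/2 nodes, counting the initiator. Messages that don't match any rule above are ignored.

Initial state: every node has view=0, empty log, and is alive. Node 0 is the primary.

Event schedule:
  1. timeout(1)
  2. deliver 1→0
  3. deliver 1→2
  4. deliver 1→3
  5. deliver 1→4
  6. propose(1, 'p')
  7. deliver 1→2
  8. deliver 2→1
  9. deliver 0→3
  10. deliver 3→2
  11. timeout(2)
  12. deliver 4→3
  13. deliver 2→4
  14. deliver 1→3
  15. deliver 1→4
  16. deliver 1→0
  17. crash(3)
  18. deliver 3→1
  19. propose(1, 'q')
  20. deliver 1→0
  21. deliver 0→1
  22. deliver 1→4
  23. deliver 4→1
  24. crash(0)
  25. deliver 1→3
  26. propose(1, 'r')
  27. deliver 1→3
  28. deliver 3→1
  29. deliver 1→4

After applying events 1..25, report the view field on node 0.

[1] timeout(1) → N1(prim v1 [-])
[2] deliver 1→0 → N0(back v1 [-])
[3] deliver 1→2 → N2(back v1 [-])
[4] deliver 1→3 → N3(back v1 [-])
[5] deliver 1→4 → N4(back v1 [-])
[6] propose(1,'p') → ∅
[7] deliver 1→2 → N2(back v1 [p])
[8] deliver 2→1 → ∅
[9] deliver 0→3 → ∅
[10] deliver 3→2 → ∅
[11] timeout(2) → N2(prim v2 [p])
[12] deliver 4→3 → ∅
[13] deliver 2→4 → N4(back v2 [-])
[14] deliver 1→3 → N3(back v1 [p])
[15] deliver 1→4 → ∅
[16] deliver 1→0 → N0(back v1 [p])
[17] crash(3) → N3(✗back v1 [p])
[18] deliver 3→1 → ∅
[19] propose(1,'q') → ∅
[20] deliver 1→0 → N0(back v1 [p,q])
[21] deliver 0→1 → ∅
[22] deliver 1→4 → ∅
[23] deliver 4→1 → ∅
[24] crash(0) → N0(✗back v1 [p,q])
[25] deliver 1→3 → ∅

1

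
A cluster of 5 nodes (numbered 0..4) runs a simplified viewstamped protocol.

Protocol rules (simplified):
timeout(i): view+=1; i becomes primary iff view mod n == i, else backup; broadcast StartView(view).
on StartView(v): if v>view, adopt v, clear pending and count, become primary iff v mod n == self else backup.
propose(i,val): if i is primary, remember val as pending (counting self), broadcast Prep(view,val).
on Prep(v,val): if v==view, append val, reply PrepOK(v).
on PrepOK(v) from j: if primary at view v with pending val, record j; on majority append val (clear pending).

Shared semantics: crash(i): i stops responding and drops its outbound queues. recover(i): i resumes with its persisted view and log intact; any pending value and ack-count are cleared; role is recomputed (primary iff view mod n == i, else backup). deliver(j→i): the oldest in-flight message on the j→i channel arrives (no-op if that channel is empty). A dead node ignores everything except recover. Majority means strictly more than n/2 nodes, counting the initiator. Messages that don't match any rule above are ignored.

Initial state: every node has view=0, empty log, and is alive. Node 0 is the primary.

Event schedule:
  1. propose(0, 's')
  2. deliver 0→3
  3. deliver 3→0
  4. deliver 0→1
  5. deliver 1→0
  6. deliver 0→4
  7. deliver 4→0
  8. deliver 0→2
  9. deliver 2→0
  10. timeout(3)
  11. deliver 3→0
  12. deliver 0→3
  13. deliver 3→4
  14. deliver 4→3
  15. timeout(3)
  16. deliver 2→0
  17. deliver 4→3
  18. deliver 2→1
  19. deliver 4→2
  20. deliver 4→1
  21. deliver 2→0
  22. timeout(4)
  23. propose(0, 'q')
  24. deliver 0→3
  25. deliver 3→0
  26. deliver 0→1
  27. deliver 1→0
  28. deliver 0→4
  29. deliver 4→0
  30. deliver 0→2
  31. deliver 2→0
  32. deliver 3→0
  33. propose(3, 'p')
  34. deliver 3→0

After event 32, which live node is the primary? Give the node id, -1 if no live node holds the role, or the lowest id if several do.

-1

[1] propose(0,'s') → ∅
[2] deliver 0→3 → N3(back v0 [s])
[3] deliver 3→0 → ∅
[4] deliver 0→1 → N1(back v0 [s])
[5] deliver 1→0 → N0(prim v0 [s])
[6] deliver 0→4 → N4(back v0 [s])
[7] deliver 4→0 → ∅
[8] deliver 0→2 → N2(back v0 [s])
[9] deliver 2→0 → ∅
[10] timeout(3) → N3(back v1 [s])
[11] deliver 3→0 → N0(back v1 [s])
[12] deliver 0→3 → ∅
[13] deliver 3→4 → N4(back v1 [s])
[14] deliver 4→3 → ∅
[15] timeout(3) → N3(back v2 [s])
[16] deliver 2→0 → ∅
[17] deliver 4→3 → ∅
[18] deliver 2→1 → ∅
[19] deliver 4→2 → ∅
[20] deliver 4→1 → ∅
[21] deliver 2→0 → ∅
[22] timeout(4) → N4(back v2 [s])
[23] propose(0,'q') → ∅
[24] deliver 0→3 → ∅
[25] deliver 3→0 → N0(back v2 [s])
[26] deliver 0→1 → ∅
[27] deliver 1→0 → ∅
[28] deliver 0→4 → ∅
[29] deliver 4→0 → ∅
[30] deliver 0→2 → ∅
[31] deliver 2→0 → ∅
[32] deliver 3→0 → ∅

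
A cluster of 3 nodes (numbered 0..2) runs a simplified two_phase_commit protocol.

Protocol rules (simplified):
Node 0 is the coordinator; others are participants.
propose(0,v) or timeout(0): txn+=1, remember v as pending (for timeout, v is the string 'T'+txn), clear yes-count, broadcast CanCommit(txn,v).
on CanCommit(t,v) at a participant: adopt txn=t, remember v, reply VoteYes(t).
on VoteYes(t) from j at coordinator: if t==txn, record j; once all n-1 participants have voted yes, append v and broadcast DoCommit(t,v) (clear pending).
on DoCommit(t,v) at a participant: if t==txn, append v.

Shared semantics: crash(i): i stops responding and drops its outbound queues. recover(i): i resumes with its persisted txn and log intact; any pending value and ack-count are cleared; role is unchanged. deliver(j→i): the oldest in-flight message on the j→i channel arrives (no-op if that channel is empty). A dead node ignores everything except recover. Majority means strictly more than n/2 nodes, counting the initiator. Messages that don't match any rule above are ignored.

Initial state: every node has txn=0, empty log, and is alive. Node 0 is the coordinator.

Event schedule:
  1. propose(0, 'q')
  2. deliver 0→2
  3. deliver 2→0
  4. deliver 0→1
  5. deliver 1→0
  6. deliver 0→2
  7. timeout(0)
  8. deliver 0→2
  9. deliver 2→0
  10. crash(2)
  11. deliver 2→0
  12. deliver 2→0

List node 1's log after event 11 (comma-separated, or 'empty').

empty

step 1 propose(0,'q'): 0={coor,t=1,log=-}
step 2 deliver 0→2: 2={part,t=1,log=-}
step 3 deliver 2→0: —
step 4 deliver 0→1: 1={part,t=1,log=-}
step 5 deliver 1→0: 0={coor,t=1,log=q}
step 6 deliver 0→2: 2={part,t=1,log=q}
step 7 timeout(0): 0={coor,t=2,log=q}
step 8 deliver 0→2: 2={part,t=2,log=q}
step 9 deliver 2→0: —
step 10 crash(2): 2={✗part,t=2,log=q}
step 11 deliver 2→0: —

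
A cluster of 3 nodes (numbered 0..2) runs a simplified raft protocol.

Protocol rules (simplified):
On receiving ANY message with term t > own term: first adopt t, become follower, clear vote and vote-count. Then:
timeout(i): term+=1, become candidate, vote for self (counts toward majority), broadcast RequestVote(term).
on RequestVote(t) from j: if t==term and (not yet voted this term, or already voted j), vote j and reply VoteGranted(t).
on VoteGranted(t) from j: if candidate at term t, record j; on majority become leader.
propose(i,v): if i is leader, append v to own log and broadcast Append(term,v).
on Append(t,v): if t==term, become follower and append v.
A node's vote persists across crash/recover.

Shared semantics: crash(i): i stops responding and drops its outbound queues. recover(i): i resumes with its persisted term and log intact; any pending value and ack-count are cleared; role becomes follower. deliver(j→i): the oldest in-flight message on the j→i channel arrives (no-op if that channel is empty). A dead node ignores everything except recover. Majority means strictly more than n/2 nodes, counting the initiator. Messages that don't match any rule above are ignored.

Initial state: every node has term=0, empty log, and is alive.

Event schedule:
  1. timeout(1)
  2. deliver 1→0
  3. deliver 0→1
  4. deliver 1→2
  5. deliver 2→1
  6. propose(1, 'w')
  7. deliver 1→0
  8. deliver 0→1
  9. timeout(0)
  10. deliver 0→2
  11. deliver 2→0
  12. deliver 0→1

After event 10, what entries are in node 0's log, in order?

w

[1] timeout(1) → N1(cand t1 [-])
[2] deliver 1→0 → N0(foll t1 [-])
[3] deliver 0→1 → N1(lead t1 [-])
[4] deliver 1→2 → N2(foll t1 [-])
[5] deliver 2→1 → ∅
[6] propose(1,'w') → N1(lead t1 [w])
[7] deliver 1→0 → N0(foll t1 [w])
[8] deliver 0→1 → ∅
[9] timeout(0) → N0(cand t2 [w])
[10] deliver 0→2 → N2(foll t2 [-])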